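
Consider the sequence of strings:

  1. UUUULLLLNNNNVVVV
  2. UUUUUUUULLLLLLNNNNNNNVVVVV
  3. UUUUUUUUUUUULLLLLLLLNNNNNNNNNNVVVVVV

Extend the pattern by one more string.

Each string has the form U^{4n} L^{2n+2} N^{3n+1} V^{n+3} (n = 1, 2, …).
Setting n = 4 gives 16, 10, 13, 7 characters in each block.

UUUUUUUUUUUUUUUULLLLLLLLLLNNNNNNNNNNNNNVVVVVVV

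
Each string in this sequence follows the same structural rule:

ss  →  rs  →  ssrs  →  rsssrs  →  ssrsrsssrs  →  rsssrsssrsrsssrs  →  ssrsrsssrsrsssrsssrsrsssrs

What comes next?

This is a Fibonacci-style word recurrence s(k) = s(k−2)·s(k−1): e.g. ss·rs = ssrs.
The next term joins rsssrsssrsrsssrs and ssrsrsssrsrsssrsssrsrsssrs.

rsssrsssrsrsssrsssrsrsssrsrsssrsssrsrsssrs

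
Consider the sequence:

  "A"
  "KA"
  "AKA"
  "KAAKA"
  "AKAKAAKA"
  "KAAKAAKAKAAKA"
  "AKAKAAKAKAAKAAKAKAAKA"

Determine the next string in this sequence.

KAAKAAKAKAAKAAKAKAAKAKAAKAAKAKAAKA

This is a Fibonacci-style word recurrence s(k) = s(k−2)·s(k−1): e.g. A·KA = AKA.
So term 8 is KAAKAAKAKAAKA·AKAKAAKAKAAKAAKAKAAKA.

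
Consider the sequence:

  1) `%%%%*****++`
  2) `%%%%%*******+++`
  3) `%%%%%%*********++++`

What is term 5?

%%%%%%%%*************++++++

Each string has the form %^{n+2} *^{2n+1} +^{n}, where the shown terms are n = 2, 3, 4.
For term 5, n = 6, so the run lengths are 8, 13, 6.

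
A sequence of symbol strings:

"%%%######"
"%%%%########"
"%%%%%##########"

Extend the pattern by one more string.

%%%%%%############

Each string has the form %^{n} #^{2n}, where the shown terms are n = 3, 4, 5.
At n = 6 the blocks have lengths 6, 12.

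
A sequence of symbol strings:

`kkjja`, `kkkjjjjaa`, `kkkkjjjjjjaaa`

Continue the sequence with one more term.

The n-th term is n+1 k's then 2n j's then n a's (n = 1, 2, …).
Setting n = 4 gives 5, 8, 4 characters in each block.

kkkkkjjjjjjjjaaaa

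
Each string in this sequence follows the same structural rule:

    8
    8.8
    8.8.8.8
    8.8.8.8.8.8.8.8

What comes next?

s(k+1) = s(k)·.·s(k) — each term doubles the last with '.' between the halves.
So the next term is two copies of 8.8.8.8.8.8.8.8 with '.' between the halves.

8.8.8.8.8.8.8.8.8.8.8.8.8.8.8.8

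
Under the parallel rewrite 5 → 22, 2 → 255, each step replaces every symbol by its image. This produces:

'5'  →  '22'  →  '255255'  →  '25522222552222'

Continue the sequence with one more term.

25522222552552552552552222255255255255

Applying the rule to each of the 14 symbols of 25522222552222 gives the pieces 255 22 22 255 255 255 255 255 22 22 255 255 255 255, which concatenate to the answer.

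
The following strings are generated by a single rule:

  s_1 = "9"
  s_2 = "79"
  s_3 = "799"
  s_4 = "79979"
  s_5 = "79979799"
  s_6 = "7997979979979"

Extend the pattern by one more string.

Each term (from the third on) is the previous term followed by the one before it: term 3 = 79·9 = 799.
The next term joins 7997979979979 and 79979799.

799797997997979979799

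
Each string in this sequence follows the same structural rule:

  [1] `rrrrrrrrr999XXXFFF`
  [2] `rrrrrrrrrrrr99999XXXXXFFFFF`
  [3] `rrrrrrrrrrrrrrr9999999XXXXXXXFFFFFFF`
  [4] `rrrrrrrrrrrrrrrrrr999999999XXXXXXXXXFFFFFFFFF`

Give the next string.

Each string has the form r^{3n+3} 9^{2n-1} X^{2n-1} F^{2n-1}, where the shown terms are n = 2, 3, 4, 5.
At n = 6 the blocks have lengths 21, 11, 11, 11.

rrrrrrrrrrrrrrrrrrrrr99999999999XXXXXXXXXXXFFFFFFFFFFF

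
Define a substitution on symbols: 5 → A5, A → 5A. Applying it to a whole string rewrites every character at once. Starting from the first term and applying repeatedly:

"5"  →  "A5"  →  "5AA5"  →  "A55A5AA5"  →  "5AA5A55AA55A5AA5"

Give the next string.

Rewriting the 16 symbols of 5AA5A55AA55A5AA5 one by one yields A5 5A 5A A5 5A A5 A5 5A 5A A5 A5 5A A5 5A 5A A5; concatenated:

A55A5AA55AA5A55A5AA5A55AA55A5AA5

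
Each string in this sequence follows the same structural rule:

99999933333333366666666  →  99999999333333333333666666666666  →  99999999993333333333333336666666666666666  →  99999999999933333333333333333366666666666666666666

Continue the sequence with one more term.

99999999999999333333333333333333333666666666666666666666666

Term n consists of 2n+2 9's, followed by 3n+3 3's, followed by 4n 6's, where the shown terms are n = 2, 3, 4, 5.
At n = 6 the blocks have lengths 14, 21, 24.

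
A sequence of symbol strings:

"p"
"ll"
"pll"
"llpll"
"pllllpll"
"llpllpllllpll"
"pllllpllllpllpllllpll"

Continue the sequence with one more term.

llpllpllllpllpllllpllllpllpllllpll

This is a Fibonacci-style word recurrence s(k) = s(k−2)·s(k−1): e.g. p·ll = pll.
So term 8 is llpllpllllpll·pllllpllllpllpllllpll.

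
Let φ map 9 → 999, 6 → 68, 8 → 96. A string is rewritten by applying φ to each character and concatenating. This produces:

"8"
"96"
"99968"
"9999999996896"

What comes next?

999999999999999999999999999689699968

Applying the rule to each of the 13 symbols of 9999999996896 gives the pieces 999 999 999 999 999 999 999 999 999 68 96 999 68, which concatenate to the answer.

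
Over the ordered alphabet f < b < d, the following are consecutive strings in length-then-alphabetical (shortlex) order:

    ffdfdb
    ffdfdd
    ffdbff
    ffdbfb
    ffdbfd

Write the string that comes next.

ffdbbf

The successor of ffdbfd increments the rightmost position that isn't already d and resets every position after it to f.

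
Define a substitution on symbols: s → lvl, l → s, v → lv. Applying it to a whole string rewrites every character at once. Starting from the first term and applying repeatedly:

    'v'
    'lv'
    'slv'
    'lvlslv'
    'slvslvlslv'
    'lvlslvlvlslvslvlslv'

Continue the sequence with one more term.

Applying the rule to each of the 19 symbols of lvlslvlvlslvslvlslv gives the pieces s lv s lvl s lv s lv s lvl s lv lvl s lv s lvl s lv, which concatenate to the answer.

slvslvlslvslvslvlslvlvlslvslvlslv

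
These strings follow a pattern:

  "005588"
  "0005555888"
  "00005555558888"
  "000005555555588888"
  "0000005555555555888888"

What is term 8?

0000000005555555555555555888888888

Term n consists of n+1 0's, followed by 2n 5's, followed by n+1 8's (n = 1, 2, …).
At n = 8 the blocks have lengths 9, 16, 9.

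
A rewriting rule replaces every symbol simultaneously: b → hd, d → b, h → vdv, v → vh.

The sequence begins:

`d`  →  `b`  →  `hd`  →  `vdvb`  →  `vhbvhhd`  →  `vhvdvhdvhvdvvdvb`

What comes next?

vhvdvvhbvhvdvbvhvdvvhbvhvhbvhhd

Applying the rule to each of the 16 symbols of vhvdvhdvhvdvvdvb gives the pieces vh vdv vh b vh vdv b vh vdv vh b vh vh b vh hd, which concatenate to the answer.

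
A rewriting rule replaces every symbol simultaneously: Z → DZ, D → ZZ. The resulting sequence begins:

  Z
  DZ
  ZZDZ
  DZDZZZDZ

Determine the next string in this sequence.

ZZDZZZDZDZDZZZDZ

Apply φ to DZDZZZDZ symbol by symbol: D→ZZ, Z→DZ, D→ZZ, Z→DZ, Z→DZ, Z→DZ, D→ZZ, Z→DZ; joined: ZZ DZ ZZ DZ DZ DZ ZZ DZ.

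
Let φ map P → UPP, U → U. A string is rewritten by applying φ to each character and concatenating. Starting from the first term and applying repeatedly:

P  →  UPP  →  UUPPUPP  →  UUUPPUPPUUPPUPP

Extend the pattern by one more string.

UUUUPPUPPUUPPUPPUUUPPUPPUUPPUPP

Applying the rule to each of the 15 symbols of UUUPPUPPUUPPUPP gives the pieces U U U UPP UPP U UPP UPP U U UPP UPP U UPP UPP, which concatenate to the answer.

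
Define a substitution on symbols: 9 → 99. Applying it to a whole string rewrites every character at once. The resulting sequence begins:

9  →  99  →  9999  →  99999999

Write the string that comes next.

Rewriting each symbol of 99999999: 9→99, 9→99, 9→99, 9→99, 9→99, 9→99, 9→99, 9→99, which concatenates to 99 99 99 99 99 99 99 99.

9999999999999999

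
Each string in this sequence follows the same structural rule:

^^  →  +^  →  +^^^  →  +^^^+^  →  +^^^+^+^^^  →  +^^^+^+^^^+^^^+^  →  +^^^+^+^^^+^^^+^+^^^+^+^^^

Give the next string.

+^^^+^+^^^+^^^+^+^^^+^+^^^+^^^+^+^^^+^^^+^

Each term (from the third on) is the previous term followed by the one before it: term 3 = +^·^^ = +^^^.
So term 8 is +^^^+^+^^^+^^^+^+^^^+^+^^^·+^^^+^+^^^+^^^+^.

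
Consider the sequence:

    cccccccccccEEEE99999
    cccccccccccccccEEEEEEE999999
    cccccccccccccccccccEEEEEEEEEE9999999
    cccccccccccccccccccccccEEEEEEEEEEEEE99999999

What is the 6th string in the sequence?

Reading off run lengths: c runs 11, 15, 19, 23; E runs 4, 7, 10, 13; 9 runs 5, 6, 7, 8 — each is linear in n, where the shown terms are n = 2, 3, 4, 5.
At n = 7 the blocks have lengths 31, 19, 10.

cccccccccccccccccccccccccccccccEEEEEEEEEEEEEEEEEEE9999999999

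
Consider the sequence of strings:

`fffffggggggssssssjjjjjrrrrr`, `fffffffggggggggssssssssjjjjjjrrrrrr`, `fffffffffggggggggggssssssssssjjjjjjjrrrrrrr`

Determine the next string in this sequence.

fffffffffffggggggggggggssssssssssssjjjjjjjjrrrrrrrr

The n-th term is 2n+1 f's then 2n+2 g's then 2n+2 s's then n+3 j's then n+3 r's, where the shown terms are n = 2, 3, 4.
Setting n = 5 gives 11, 12, 12, 8, 8 characters in each block.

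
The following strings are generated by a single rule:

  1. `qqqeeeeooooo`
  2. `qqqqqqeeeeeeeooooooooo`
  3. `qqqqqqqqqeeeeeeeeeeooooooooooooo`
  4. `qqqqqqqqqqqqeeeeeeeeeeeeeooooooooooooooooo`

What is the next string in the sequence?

qqqqqqqqqqqqqqqeeeeeeeeeeeeeeeeooooooooooooooooooooo

Reading off run lengths: q runs 3, 6, 9, 12; e runs 4, 7, 10, 13; o runs 5, 9, 13, 17 — each is linear in n (n = 1, 2, …).
At n = 5 the blocks have lengths 15, 16, 21.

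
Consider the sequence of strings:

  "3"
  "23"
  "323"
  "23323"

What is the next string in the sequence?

32323323

From term 3 onward, concatenate the second-to-last term with the last: 3·23 = 323, 23·323 = 23323, …
Continuing: 323 · 23323 gives term 5.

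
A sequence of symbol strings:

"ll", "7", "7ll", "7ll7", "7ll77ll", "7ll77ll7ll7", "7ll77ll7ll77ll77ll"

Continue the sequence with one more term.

This is a Fibonacci-style word recurrence s(k) = s(k−1)·s(k−2): e.g. 7·ll = 7ll.
Continuing: 7ll77ll7ll77ll77ll · 7ll77ll7ll7 gives term 8.

7ll77ll7ll77ll77ll7ll77ll7ll7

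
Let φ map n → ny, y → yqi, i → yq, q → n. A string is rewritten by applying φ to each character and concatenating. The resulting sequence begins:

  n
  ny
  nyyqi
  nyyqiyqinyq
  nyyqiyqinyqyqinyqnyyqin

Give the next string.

Rewriting the 23 symbols of nyyqiyqinyqyqinyqnyyqin one by one yields ny yqi yqi n yq yqi n yq ny yqi n yqi n yq ny yqi n ny yqi yqi n yq ny; concatenated:

nyyqiyqinyqyqinyqnyyqinyqinyqnyyqinnyyqiyqinyqny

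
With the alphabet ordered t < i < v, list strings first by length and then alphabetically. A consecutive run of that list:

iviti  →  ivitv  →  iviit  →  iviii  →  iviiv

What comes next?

ivivt

Treat iviiv as a base-3 numeral over the given alphabet and add one, carrying through any trailing v's.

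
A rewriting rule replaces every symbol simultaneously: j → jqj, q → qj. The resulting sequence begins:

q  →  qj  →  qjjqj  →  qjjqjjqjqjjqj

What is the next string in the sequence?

qjjqjjqjqjjqjjqjqjjqjqjjqjjqjqjjqj

φ(qjjqjjqjqjjqj) expands symbol-by-symbol to qj jqj jqj qj jqj jqj qj jqj qj jqj jqj qj jqj; joining the 13 pieces gives the next term.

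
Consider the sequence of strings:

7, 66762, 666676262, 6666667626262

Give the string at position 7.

6666666666667626262626262

s(k+1) = 66·s(k)·62, so each term gains 66 as a prefix and 62 as a suffix.
From 6666667626262, 3 further steps: 6666667626262 → 66666666762626262 → 666666666676262626262 → (answer).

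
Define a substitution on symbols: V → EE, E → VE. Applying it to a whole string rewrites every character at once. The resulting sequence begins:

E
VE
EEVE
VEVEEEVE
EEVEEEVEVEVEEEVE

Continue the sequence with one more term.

φ(EEVEEEVEVEVEEEVE) expands symbol-by-symbol to VE VE EE VE VE VE EE VE EE VE EE VE VE VE EE VE; joining the 16 pieces gives the next term.

VEVEEEVEVEVEEEVEEEVEEEVEVEVEEEVE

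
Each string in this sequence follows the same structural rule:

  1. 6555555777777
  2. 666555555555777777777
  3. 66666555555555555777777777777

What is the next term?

6666666555555555555555777777777777777

Reading off run lengths: 6 runs 1, 3, 5; 5 runs 6, 9, 12; 7 runs 6, 9, 12 — each is linear in n (n = 1, 2, …).
Setting n = 4 gives 7, 15, 15 characters in each block.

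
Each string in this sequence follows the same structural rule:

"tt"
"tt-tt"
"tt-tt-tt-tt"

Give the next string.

s(k+1) = s(k)·-·s(k) — each term doubles the last with '-' between the halves.
So the next term is two copies of tt-tt-tt-tt with '-' between the halves.

tt-tt-tt-tt-tt-tt-tt-tt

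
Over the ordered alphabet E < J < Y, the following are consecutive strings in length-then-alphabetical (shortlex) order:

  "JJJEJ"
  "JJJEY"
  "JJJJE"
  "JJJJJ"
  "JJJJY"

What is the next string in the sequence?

Treat JJJJY as a base-3 numeral over the given alphabet and add one, carrying through any trailing Y's.

JJJYE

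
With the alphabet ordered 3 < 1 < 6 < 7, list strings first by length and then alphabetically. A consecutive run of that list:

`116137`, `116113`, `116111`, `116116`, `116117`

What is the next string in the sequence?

The successor of 116117 increments the rightmost position that isn't already 7 and resets every position after it to 3.

116163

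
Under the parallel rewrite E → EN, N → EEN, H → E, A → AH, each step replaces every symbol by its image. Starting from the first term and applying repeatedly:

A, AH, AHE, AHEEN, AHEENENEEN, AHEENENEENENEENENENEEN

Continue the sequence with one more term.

Rewriting the 22 symbols of AHEENENEENENEENENENEEN one by one yields AH E EN EN EEN EN EEN EN EN EEN EN EEN EN EN EEN EN EEN EN EEN EN EN EEN; concatenated:

AHEENENEENENEENENENEENENEENENENEENENEENENEENENENEEN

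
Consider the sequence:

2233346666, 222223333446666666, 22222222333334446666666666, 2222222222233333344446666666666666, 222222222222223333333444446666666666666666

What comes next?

22222222222222222333333334444446666666666666666666

Reading off run lengths: 2 runs 2, 5, 8, 11, 14; 3 runs 3, 4, 5, 6, 7; 4 runs 1, 2, 3, 4, 5; 6 runs 4, 7, 10, 13, 16 — each is linear in n (n = 1, 2, …).
Setting n = 6 gives 17, 8, 6, 19 characters in each block.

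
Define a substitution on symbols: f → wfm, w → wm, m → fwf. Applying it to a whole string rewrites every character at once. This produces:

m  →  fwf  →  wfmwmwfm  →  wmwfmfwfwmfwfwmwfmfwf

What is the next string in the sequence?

wmfwfwmwfmfwfwfmwmwfmwmfwfwfmwmwfmwmfwfwmwfmfwfwfmwmwfm

φ(wmwfmfwfwmfwfwmwfmfwf) expands symbol-by-symbol to wm fwf wm wfm fwf wfm wm wfm wm fwf wfm wm wfm wm fwf wm wfm fwf wfm wm wfm; joining the 21 pieces gives the next term.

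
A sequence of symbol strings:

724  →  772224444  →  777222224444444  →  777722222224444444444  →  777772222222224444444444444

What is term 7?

777777722222222222224444444444444444444

Term n consists of n 7's, followed by 2n-1 2's, followed by 3n-2 4's (n = 1, 2, …).
Setting n = 7 gives 7, 13, 19 characters in each block.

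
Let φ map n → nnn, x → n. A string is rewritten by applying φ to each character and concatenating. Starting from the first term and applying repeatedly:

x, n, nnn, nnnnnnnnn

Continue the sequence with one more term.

Rewriting each symbol of nnnnnnnnn: n→nnn, n→nnn, n→nnn, n→nnn, n→nnn, n→nnn, n→nnn, n→nnn, n→nnn, which concatenates to nnn nnn nnn nnn nnn nnn nnn nnn nnn.

nnnnnnnnnnnnnnnnnnnnnnnnnnn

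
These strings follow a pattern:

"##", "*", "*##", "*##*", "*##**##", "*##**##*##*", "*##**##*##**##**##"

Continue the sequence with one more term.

From term 3 onward, concatenate the last term with the second-to-last: *·## = *##, *##·* = *##*, …
The next term joins *##**##*##**##**## and *##**##*##*.

*##**##*##**##**##*##**##*##*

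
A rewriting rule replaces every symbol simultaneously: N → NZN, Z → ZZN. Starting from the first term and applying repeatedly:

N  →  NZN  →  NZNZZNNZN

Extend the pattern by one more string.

Expanding NZNZZNNZN: N→NZN, Z→ZZN, N→NZN, Z→ZZN, Z→ZZN, N→NZN, N→NZN, Z→ZZN, N→NZN. Concatenated: NZN ZZN NZN ZZN ZZN NZN NZN ZZN NZN.

NZNZZNNZNZZNZZNNZNNZNZZNNZN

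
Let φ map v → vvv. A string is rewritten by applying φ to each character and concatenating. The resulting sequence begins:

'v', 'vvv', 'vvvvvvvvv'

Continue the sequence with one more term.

Apply φ to vvvvvvvvv symbol by symbol: v→vvv, v→vvv, v→vvv, v→vvv, v→vvv, v→vvv, v→vvv, v→vvv, v→vvv; joined: vvv vvv vvv vvv vvv vvv vvv vvv vvv.

vvvvvvvvvvvvvvvvvvvvvvvvvvv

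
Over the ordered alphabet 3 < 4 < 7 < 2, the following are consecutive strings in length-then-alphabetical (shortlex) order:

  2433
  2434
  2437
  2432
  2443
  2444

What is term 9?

Advancing 3 positions from 2444 through 2444 → 2447 → 2442 reaches term 9.

2473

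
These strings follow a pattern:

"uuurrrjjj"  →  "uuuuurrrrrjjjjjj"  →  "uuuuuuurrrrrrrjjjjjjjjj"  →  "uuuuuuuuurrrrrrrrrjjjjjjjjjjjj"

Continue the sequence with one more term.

The n-th term is 2n+1 u's then 2n+1 r's then 3n j's (n = 1, 2, …).
At n = 5 the blocks have lengths 11, 11, 15.

uuuuuuuuuuurrrrrrrrrrrjjjjjjjjjjjjjjj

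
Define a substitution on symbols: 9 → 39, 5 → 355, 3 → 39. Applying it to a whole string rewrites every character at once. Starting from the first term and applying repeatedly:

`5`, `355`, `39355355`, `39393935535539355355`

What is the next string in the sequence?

Applying the rule to each of the 20 symbols of 39393935535539355355 gives the pieces 39 39 39 39 39 39 39 355 355 39 355 355 39 39 39 355 355 39 355 355, which concatenate to the answer.

393939393939393553553935535539393935535539355355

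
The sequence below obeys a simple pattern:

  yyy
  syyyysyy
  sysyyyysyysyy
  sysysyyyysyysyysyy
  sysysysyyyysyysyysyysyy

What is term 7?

sysysysysysyyyysyysyysyysyysyysyy

Every step adds sy to the front and syy to the end of the previous string.
From sysysysyyyysyysyysyysyy, 2 further steps: sysysysyyyysyysyysyysyy → sysysysysyyyysyysyysyysyysyy → (answer).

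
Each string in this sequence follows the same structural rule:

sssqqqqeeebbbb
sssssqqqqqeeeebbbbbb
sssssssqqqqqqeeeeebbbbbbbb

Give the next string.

sssssssssqqqqqqqeeeeeebbbbbbbbbb

Term n consists of 2n-1 s's, followed by n+2 q's, followed by n+1 e's, followed by 2n b's, where the shown terms are n = 2, 3, 4.
Setting n = 5 gives 9, 7, 6, 10 characters in each block.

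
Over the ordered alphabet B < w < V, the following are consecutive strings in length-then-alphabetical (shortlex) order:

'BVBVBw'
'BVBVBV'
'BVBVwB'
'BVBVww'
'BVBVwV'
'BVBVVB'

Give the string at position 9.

BVwBBB

Continuing the enumeration 3 steps past BVBVVB: BVBVVB → BVBVVw → BVBVVV → (answer).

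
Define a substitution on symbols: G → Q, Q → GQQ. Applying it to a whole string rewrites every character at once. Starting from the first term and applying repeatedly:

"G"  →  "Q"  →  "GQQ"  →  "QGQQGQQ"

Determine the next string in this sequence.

Rewriting each symbol of QGQQGQQ: Q→GQQ, G→Q, Q→GQQ, Q→GQQ, G→Q, Q→GQQ, Q→GQQ, which concatenates to GQQ Q GQQ GQQ Q GQQ GQQ.

GQQQGQQGQQQGQQGQQ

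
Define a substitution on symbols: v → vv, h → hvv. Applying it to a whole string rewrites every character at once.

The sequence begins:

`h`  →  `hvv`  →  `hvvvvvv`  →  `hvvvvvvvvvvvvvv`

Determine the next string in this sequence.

φ(hvvvvvvvvvvvvvv) expands symbol-by-symbol to hvv vv vv vv vv vv vv vv vv vv vv vv vv vv vv; joining the 15 pieces gives the next term.

hvvvvvvvvvvvvvvvvvvvvvvvvvvvvvv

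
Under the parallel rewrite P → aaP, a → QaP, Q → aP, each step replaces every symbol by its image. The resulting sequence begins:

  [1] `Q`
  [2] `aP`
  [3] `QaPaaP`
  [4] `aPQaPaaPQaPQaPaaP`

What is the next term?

QaPaaPaPQaPaaPQaPQaPaaPaPQaPaaPaPQaPaaPQaPQaPaaP

Replace each of the 17 characters of aPQaPaaPQaPQaPaaP in place — QaP aaP aP QaP aaP QaP QaP aaP aP QaP aaP aP QaP aaP QaP QaP aaP — and concatenate.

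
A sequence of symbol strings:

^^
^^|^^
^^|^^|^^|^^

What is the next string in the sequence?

Every step duplicates the string with '|' between the halves.
One more doubling of ^^|^^|^^|^^ gives the answer.

^^|^^|^^|^^|^^|^^|^^|^^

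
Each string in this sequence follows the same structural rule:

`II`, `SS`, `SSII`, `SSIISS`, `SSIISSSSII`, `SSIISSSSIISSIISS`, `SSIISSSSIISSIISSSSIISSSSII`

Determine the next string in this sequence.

SSIISSSSIISSIISSSSIISSSSIISSIISSSSIISSIISS

From term 3 onward, concatenate the last term with the second-to-last: SS·II = SSII, SSII·SS = SSIISS, …
The next term joins SSIISSSSIISSIISSSSIISSSSII and SSIISSSSIISSIISS.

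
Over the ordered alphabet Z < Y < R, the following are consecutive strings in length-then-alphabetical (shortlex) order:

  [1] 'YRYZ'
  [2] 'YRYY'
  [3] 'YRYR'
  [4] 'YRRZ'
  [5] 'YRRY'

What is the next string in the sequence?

YRRR

Find the rightmost character of YRRY below R, bump it to the next letter, and reset everything to its right to Z.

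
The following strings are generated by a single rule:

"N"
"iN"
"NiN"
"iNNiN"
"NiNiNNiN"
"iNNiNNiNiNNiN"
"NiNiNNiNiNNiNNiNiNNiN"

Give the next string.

Each term (from the third on) is the two preceding terms concatenated in order: term 3 = N·iN = NiN.
So term 8 is iNNiNNiNiNNiN·NiNiNNiNiNNiNNiNiNNiN.

iNNiNNiNiNNiNNiNiNNiNiNNiNNiNiNNiN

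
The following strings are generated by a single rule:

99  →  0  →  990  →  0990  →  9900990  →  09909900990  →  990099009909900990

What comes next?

Each term (from the third on) is the two preceding terms concatenated in order: term 3 = 99·0 = 990.
Continuing: 09909900990 · 990099009909900990 gives term 8.

09909900990990099009909900990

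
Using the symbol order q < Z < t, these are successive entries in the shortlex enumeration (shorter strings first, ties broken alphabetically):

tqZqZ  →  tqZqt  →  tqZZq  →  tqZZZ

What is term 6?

tqZtq

Advancing 2 positions from tqZZZ through tqZZZ → tqZZt reaches term 6.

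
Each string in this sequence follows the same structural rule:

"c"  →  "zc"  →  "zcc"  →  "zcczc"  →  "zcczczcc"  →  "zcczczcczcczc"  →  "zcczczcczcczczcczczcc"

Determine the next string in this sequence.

zcczczcczcczczcczczcczcczczcczcczc

From term 3 onward, concatenate the last term with the second-to-last: zc·c = zcc, zcc·zc = zcczc, …
Continuing: zcczczcczcczczcczczcc · zcczczcczcczc gives term 8.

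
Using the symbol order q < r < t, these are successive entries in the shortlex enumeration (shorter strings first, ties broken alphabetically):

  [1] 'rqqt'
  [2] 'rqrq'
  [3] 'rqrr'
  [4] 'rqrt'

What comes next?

rqtq

The successor of rqrt increments the rightmost position that isn't already t and resets every position after it to q.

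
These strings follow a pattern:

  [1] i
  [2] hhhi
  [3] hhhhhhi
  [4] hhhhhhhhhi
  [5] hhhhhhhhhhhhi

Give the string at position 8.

hhhhhhhhhhhhhhhhhhhhhi

Each term is the previous one with hhh prepended.
From hhhhhhhhhhhhi, 3 further steps: hhhhhhhhhhhhi → hhhhhhhhhhhhhhhi → hhhhhhhhhhhhhhhhhhi → (answer).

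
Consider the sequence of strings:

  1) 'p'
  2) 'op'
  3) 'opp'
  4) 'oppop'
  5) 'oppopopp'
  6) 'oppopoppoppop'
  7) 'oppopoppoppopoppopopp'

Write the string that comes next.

oppopoppoppopoppopoppoppopoppoppop

From term 3 onward, concatenate the last term with the second-to-last: op·p = opp, opp·op = oppop, …
Continuing: oppopoppoppopoppopopp · oppopoppoppop gives term 8.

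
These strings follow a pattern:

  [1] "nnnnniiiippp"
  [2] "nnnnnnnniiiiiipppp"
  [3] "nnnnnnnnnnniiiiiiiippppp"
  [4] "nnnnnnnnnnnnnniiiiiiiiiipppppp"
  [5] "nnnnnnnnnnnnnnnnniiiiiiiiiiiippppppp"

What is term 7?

Each string has the form n^{3n-1} i^{2n} p^{n+1}, where the shown terms are n = 2, 3, 4, 5, 6.
For term 7, n = 8, so the run lengths are 23, 16, 9.

nnnnnnnnnnnnnnnnnnnnnnniiiiiiiiiiiiiiiippppppppp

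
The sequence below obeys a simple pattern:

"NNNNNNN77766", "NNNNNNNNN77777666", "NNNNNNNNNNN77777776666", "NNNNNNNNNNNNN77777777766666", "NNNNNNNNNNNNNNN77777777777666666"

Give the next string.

NNNNNNNNNNNNNNNNN77777777777776666666

The n-th term is 2n+3 N's then 2n-1 7's then n 6's, where the shown terms are n = 2, 3, 4, 5, 6.
At n = 7 the blocks have lengths 17, 13, 7.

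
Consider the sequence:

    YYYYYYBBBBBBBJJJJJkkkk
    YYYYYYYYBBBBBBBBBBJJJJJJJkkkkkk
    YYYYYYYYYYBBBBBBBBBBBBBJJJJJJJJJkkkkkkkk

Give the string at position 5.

YYYYYYYYYYYYYYBBBBBBBBBBBBBBBBBBBJJJJJJJJJJJJJkkkkkkkkkkkk

Each string has the form Y^{2n+2} B^{3n+1} J^{2n+1} k^{2n}, where the shown terms are n = 2, 3, 4.
At n = 6 the blocks have lengths 14, 19, 13, 12.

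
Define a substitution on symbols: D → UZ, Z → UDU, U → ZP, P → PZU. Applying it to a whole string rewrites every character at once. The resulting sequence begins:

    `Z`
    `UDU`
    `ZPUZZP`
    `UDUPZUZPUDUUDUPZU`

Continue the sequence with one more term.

Replace each of the 17 characters of UDUPZUZPUDUUDUPZU in place — ZP UZ ZP PZU UDU ZP UDU PZU ZP UZ ZP ZP UZ ZP PZU UDU ZP — and concatenate.

ZPUZZPPZUUDUZPUDUPZUZPUZZPZPUZZPPZUUDUZP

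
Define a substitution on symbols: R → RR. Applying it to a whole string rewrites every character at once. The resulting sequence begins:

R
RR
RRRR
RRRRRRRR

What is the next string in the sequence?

Expanding RRRRRRRR: R→RR, R→RR, R→RR, R→RR, R→RR, R→RR, R→RR, R→RR. Concatenated: RR RR RR RR RR RR RR RR.

RRRRRRRRRRRRRRRR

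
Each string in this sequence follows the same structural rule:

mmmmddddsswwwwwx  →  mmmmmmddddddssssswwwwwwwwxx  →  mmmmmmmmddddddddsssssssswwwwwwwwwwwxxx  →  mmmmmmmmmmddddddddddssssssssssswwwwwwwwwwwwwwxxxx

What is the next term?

mmmmmmmmmmmmddddddddddddsssssssssssssswwwwwwwwwwwwwwwwwxxxxx

The n-th term is 2n+2 m's then 2n+2 d's then 3n-1 s's then 3n+2 w's then n x's (n = 1, 2, …).
For the next term, n = 5, so the run lengths are 12, 12, 14, 17, 5.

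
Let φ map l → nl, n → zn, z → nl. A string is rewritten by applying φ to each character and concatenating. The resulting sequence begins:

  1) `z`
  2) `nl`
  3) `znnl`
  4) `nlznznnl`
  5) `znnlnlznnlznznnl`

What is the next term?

φ(znnlnlznnlznznnl) expands symbol-by-symbol to nl zn zn nl zn nl nl zn zn nl nl zn nl zn zn nl; joining the 16 pieces gives the next term.

nlznznnlznnlnlznznnlnlznnlznznnl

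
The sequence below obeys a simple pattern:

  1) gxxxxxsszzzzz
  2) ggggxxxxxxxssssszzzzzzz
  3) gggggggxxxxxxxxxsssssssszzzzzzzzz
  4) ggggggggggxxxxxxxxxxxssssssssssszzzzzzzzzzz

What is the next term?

gggggggggggggxxxxxxxxxxxxxsssssssssssssszzzzzzzzzzzzz

Term n consists of 3n-2 g's, followed by 2n+3 x's, followed by 3n-1 s's, followed by 2n+3 z's (n = 1, 2, …).
For the next term, n = 5, so the run lengths are 13, 13, 14, 13.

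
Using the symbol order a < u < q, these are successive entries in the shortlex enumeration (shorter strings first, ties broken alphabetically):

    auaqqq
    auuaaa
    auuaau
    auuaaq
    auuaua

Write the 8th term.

Advancing 3 positions from auuaua through auuaua → auuauu → auuauq reaches term 8.

auuaqa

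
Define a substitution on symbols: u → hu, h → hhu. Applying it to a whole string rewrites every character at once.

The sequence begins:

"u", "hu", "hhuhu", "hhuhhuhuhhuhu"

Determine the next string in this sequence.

Applying the rule to each of the 13 symbols of hhuhhuhuhhuhu gives the pieces hhu hhu hu hhu hhu hu hhu hu hhu hhu hu hhu hu, which concatenate to the answer.

hhuhhuhuhhuhhuhuhhuhuhhuhhuhuhhuhu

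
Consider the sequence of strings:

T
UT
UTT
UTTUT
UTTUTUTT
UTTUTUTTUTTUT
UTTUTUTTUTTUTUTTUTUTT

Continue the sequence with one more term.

Each term (from the third on) is the previous term followed by the one before it: term 3 = UT·T = UTT.
Continuing: UTTUTUTTUTTUTUTTUTUTT · UTTUTUTTUTTUT gives term 8.

UTTUTUTTUTTUTUTTUTUTTUTTUTUTTUTTUT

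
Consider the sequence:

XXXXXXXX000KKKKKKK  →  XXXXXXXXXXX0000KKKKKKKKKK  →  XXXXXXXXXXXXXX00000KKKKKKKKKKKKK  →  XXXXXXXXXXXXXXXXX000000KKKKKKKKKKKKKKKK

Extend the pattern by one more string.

XXXXXXXXXXXXXXXXXXXX0000000KKKKKKKKKKKKKKKKKKK

Reading off run lengths: X runs 8, 11, 14, 17; 0 runs 3, 4, 5, 6; K runs 7, 10, 13, 16 — each is linear in n, where the shown terms are n = 2, 3, 4, 5.
For the next term, n = 6, so the run lengths are 20, 7, 19.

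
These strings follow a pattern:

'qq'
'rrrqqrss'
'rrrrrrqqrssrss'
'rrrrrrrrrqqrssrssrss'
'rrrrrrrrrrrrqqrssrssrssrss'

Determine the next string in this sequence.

Every step adds rrr to the front and rss to the end of the previous string.
Applying this once more to rrrrrrrrrrrrqqrssrssrssrss:

rrrrrrrrrrrrrrrqqrssrssrssrssrss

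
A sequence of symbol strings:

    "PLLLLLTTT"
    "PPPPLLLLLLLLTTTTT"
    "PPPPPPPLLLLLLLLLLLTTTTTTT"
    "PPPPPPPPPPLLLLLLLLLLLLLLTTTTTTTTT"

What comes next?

The n-th term is 3n-2 P's then 3n+2 L's then 2n+1 T's (n = 1, 2, …).
Setting n = 5 gives 13, 17, 11 characters in each block.

PPPPPPPPPPPPPLLLLLLLLLLLLLLLLLTTTTTTTTTTT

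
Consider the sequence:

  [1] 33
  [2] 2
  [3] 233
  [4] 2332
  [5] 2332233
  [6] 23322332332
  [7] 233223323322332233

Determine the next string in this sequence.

23322332332233223323322332332

This is a Fibonacci-style word recurrence s(k) = s(k−1)·s(k−2): e.g. 2·33 = 233.
The next term joins 233223323322332233 and 23322332332.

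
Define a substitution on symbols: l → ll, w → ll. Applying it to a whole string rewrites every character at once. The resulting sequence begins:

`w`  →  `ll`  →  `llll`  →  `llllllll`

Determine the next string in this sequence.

Expanding llllllll: l→ll, l→ll, l→ll, l→ll, l→ll, l→ll, l→ll, l→ll. Concatenated: ll ll ll ll ll ll ll ll.

llllllllllllllll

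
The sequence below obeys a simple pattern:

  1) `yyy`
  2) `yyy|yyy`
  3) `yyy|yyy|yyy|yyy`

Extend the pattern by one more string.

yyy|yyy|yyy|yyy|yyy|yyy|yyy|yyy

Each string is two copies of the previous one joined by '|'.
So the next term is two copies of yyy|yyy|yyy|yyy with '|' between the halves.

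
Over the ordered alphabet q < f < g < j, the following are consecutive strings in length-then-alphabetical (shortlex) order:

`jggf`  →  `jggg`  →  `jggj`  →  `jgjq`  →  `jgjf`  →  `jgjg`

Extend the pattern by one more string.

Treat jgjg as a base-4 numeral over the given alphabet and add one, carrying through any trailing j's.

jgjj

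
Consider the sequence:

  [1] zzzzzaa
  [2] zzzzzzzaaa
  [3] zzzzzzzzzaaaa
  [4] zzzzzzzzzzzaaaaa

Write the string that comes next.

zzzzzzzzzzzzzaaaaaa

Reading off run lengths: z runs 5, 7, 9, 11; a runs 2, 3, 4, 5 — each is linear in n, where the shown terms are n = 2, 3, 4, 5.
Setting n = 6 gives 13, 6 characters in each block.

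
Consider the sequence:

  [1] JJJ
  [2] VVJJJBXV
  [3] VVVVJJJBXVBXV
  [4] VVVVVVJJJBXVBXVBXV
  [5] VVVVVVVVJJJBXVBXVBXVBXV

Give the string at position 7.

VVVVVVVVVVVVJJJBXVBXVBXVBXVBXVBXV

Each term wraps the previous one in VV on the left and BXV on the right.
From VVVVVVVVJJJBXVBXVBXVBXV, 2 further steps: VVVVVVVVJJJBXVBXVBXVBXV → VVVVVVVVVVJJJBXVBXVBXVBXVBXV → (answer).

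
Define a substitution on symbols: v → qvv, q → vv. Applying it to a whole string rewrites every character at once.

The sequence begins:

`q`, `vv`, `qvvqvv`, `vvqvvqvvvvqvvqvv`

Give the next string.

qvvqvvvvqvvqvvvvqvvqvvqvvqvvvvqvvqvvvvqvvqvv

φ(vvqvvqvvvvqvvqvv) expands symbol-by-symbol to qvv qvv vv qvv qvv vv qvv qvv qvv qvv vv qvv qvv vv qvv qvv; joining the 16 pieces gives the next term.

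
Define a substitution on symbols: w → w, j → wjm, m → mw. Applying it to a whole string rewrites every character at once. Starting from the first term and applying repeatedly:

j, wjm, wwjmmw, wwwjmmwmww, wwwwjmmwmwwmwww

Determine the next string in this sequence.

φ(wwwwjmmwmwwmwww) expands symbol-by-symbol to w w w w wjm mw mw w mw w w mw w w w; joining the 15 pieces gives the next term.

wwwwwjmmwmwwmwwwmwwww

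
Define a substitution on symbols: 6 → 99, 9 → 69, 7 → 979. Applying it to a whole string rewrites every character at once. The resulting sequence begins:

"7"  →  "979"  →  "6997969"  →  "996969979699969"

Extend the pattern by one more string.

6969996999696997969996969699969

φ(996969979699969) expands symbol-by-symbol to 69 69 99 69 99 69 69 979 69 99 69 69 69 99 69; joining the 15 pieces gives the next term.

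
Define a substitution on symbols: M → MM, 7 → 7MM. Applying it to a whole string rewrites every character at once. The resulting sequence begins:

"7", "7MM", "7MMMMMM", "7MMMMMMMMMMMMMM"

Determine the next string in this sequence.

Replace each of the 15 characters of 7MMMMMMMMMMMMMM in place — 7MM MM MM MM MM MM MM MM MM MM MM MM MM MM MM — and concatenate.

7MMMMMMMMMMMMMMMMMMMMMMMMMMMMMM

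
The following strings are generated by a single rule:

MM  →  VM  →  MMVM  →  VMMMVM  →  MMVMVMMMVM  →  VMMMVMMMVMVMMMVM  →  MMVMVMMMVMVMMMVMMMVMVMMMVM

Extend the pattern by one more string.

VMMMVMMMVMVMMMVMMMVMVMMMVMVMMMVMMMVMVMMMVM

Each term (from the third on) is the two preceding terms concatenated in order: term 3 = MM·VM = MMVM.
Continuing: VMMMVMMMVMVMMMVM · MMVMVMMMVMVMMMVMMMVMVMMMVM gives term 8.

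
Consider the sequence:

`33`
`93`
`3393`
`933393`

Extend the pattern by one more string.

Each term (from the third on) is the two preceding terms concatenated in order: term 3 = 33·93 = 3393.
So term 5 is 3393·933393.

3393933393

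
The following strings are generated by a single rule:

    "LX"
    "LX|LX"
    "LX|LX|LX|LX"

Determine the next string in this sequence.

LX|LX|LX|LX|LX|LX|LX|LX

s(k+1) = s(k)·|·s(k) — each term doubles the last with '|' between the halves.
So the next term is two copies of LX|LX|LX|LX with '|' between the halves.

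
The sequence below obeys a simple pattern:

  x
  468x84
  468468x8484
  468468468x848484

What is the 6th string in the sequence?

468468468468468x8484848484

s(k+1) = 468·s(k)·84, so each term gains 468 as a prefix and 84 as a suffix.
From 468468468x848484, 2 further steps: 468468468x848484 → 468468468468x84848484 → (answer).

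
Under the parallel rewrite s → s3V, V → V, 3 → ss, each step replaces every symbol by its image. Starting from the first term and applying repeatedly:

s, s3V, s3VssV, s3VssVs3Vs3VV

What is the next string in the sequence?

Rewriting the 13 symbols of s3VssVs3Vs3VV one by one yields s3V ss V s3V s3V V s3V ss V s3V ss V V; concatenated:

s3VssVs3Vs3VVs3VssVs3VssVV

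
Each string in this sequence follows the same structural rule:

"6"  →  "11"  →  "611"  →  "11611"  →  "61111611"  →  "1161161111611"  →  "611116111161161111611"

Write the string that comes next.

1161161111611611116111161161111611

This is a Fibonacci-style word recurrence s(k) = s(k−2)·s(k−1): e.g. 6·11 = 611.
Continuing: 1161161111611 · 611116111161161111611 gives term 8.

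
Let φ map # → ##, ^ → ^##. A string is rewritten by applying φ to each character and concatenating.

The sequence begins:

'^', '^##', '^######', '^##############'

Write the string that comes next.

Replace each of the 15 characters of ^############## in place — ^## ## ## ## ## ## ## ## ## ## ## ## ## ## ## — and concatenate.

^##############################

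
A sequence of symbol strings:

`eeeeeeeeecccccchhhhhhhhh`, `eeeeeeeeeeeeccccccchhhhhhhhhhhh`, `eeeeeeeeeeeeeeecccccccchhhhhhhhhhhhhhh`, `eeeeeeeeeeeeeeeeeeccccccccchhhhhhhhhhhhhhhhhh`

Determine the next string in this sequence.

The n-th term is 3n e's then n+3 c's then 3n h's, where the shown terms are n = 3, 4, 5, 6.
Setting n = 7 gives 21, 10, 21 characters in each block.

eeeeeeeeeeeeeeeeeeeeecccccccccchhhhhhhhhhhhhhhhhhhhh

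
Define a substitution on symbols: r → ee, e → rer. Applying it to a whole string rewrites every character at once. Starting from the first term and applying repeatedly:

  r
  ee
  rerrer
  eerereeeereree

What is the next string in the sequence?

φ(eerereeeereree) expands symbol-by-symbol to rer rer ee rer ee rer rer rer rer ee rer ee rer rer; joining the 14 pieces gives the next term.

rerrereerereererrerrerrereerereererrer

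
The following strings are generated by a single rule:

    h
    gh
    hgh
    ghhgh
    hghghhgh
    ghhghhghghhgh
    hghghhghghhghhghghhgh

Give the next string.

From term 3 onward, concatenate the second-to-last term with the last: h·gh = hgh, gh·hgh = ghhgh, …
Continuing: ghhghhghghhgh · hghghhghghhghhghghhgh gives term 8.

ghhghhghghhghhghghhghghhghhghghhgh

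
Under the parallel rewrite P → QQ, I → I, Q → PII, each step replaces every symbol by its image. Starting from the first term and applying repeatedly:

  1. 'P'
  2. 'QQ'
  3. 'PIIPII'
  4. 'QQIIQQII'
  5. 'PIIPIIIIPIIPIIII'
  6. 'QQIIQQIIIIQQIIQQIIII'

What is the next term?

Rewriting the 20 symbols of QQIIQQIIIIQQIIQQIIII one by one yields PII PII I I PII PII I I I I PII PII I I PII PII I I I I; concatenated:

PIIPIIIIPIIPIIIIIIPIIPIIIIPIIPIIIIII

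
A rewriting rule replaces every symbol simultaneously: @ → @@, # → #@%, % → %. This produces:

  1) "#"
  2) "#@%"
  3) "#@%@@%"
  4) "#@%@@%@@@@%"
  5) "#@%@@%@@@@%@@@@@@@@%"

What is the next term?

Rewriting the 20 symbols of #@%@@%@@@@%@@@@@@@@% one by one yields #@% @@ % @@ @@ % @@ @@ @@ @@ % @@ @@ @@ @@ @@ @@ @@ @@ %; concatenated:

#@%@@%@@@@%@@@@@@@@%@@@@@@@@@@@@@@@@%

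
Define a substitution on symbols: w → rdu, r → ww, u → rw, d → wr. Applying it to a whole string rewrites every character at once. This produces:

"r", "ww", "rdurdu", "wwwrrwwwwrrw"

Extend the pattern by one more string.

rdurdurduwwwwrdurdurdurduwwwwrdu

Expanding wwwrrwwwwrrw: w→rdu, w→rdu, w→rdu, r→ww, r→ww, w→rdu, w→rdu, w→rdu, w→rdu, r→ww, r→ww, w→rdu. Concatenated: rdu rdu rdu ww ww rdu rdu rdu rdu ww ww rdu.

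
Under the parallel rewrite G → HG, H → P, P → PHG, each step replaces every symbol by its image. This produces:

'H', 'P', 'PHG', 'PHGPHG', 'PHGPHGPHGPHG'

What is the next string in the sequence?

PHGPHGPHGPHGPHGPHGPHGPHG

Expanding PHGPHGPHGPHG: P→PHG, H→P, G→HG, P→PHG, H→P, G→HG, P→PHG, H→P, G→HG, P→PHG, H→P, G→HG. Concatenated: PHG P HG PHG P HG PHG P HG PHG P HG.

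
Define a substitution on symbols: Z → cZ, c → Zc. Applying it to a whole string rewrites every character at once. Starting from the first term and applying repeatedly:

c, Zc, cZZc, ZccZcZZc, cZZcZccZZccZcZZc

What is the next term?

Rewriting the 16 symbols of cZZcZccZZccZcZZc one by one yields Zc cZ cZ Zc cZ Zc Zc cZ cZ Zc Zc cZ Zc cZ cZ Zc; concatenated:

ZccZcZZccZZcZccZcZZcZccZZccZcZZc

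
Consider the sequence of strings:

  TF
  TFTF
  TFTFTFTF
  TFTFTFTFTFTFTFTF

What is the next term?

TFTFTFTFTFTFTFTFTFTFTFTFTFTFTFTF

Each string is two copies of the previous one concatenated.
One more doubling of TFTFTFTFTFTFTFTF gives the answer.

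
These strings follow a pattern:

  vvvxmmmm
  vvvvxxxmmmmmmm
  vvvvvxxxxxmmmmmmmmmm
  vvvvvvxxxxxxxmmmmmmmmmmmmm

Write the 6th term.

Each string has the form v^{n+2} x^{2n-1} m^{3n+1} (n = 1, 2, …).
Setting n = 6 gives 8, 11, 19 characters in each block.

vvvvvvvvxxxxxxxxxxxmmmmmmmmmmmmmmmmmmm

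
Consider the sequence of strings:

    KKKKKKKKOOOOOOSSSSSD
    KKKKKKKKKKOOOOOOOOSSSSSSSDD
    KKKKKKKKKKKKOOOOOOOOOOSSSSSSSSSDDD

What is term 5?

KKKKKKKKKKKKKKKKOOOOOOOOOOOOOOSSSSSSSSSSSSSDDDDD

Term n consists of 2n+2 K's, followed by 2n O's, followed by 2n-1 S's, followed by n-2 D's, where the shown terms are n = 3, 4, 5.
At n = 7 the blocks have lengths 16, 14, 13, 5.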